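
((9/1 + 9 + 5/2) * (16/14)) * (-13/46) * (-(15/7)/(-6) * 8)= -21320/1127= -18.92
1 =1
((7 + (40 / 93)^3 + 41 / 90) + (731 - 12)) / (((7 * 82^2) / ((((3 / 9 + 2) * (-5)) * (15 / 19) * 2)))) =-29219680565 / 102761432892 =-0.28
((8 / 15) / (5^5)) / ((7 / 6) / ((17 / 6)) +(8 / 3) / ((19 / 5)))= 2584 / 16859375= 0.00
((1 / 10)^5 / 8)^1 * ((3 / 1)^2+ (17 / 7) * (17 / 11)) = 491 / 30800000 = 0.00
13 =13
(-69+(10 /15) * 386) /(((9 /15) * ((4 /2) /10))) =14125 /9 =1569.44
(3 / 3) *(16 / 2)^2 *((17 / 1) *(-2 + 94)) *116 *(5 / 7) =58055680 / 7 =8293668.57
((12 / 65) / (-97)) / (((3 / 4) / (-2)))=32 / 6305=0.01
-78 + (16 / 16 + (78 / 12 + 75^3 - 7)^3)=600675354494718133 / 8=75084419311839766.62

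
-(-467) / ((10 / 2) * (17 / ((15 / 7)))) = 1401 / 119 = 11.77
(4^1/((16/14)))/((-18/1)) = -7/36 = -0.19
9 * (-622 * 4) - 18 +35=-22375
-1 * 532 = -532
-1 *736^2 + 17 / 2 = -1083375 / 2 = -541687.50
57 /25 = 2.28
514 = 514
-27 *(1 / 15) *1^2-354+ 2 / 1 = -353.80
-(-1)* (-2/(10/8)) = -8/5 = -1.60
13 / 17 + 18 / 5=371 / 85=4.36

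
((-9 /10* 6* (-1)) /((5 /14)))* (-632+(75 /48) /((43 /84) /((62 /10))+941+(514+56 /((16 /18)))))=-1888750267929 /197654350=-9555.82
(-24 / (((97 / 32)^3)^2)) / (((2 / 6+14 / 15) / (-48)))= 18554258718720 / 15826468093651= 1.17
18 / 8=9 / 4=2.25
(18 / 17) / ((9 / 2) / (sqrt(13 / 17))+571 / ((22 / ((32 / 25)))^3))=-45527099904000000 / 10119791285314354921+140133243164062500* sqrt(221) / 10119791285314354921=0.20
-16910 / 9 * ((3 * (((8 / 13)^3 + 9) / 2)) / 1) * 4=-686038700 / 6591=-104087.19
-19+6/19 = -355/19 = -18.68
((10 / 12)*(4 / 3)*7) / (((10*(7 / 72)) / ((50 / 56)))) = 50 / 7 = 7.14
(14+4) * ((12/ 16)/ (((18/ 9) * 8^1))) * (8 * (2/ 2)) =6.75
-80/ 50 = -8/ 5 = -1.60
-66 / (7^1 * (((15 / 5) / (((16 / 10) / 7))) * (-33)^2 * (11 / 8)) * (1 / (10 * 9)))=-256 / 5929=-0.04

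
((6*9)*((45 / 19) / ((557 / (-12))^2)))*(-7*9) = -22044960 / 5894731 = -3.74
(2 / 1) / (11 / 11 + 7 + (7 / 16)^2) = 512 / 2097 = 0.24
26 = 26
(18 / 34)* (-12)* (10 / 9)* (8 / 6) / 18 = -80 / 153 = -0.52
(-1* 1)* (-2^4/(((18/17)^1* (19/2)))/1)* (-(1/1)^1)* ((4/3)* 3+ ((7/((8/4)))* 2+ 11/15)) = -47872/2565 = -18.66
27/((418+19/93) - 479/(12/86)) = -0.01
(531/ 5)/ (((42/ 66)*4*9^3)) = 649/ 11340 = 0.06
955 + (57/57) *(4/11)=10509/11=955.36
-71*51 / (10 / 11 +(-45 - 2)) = 78.56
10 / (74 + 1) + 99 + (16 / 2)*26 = 4607 / 15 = 307.13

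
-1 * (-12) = 12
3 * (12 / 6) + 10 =16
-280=-280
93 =93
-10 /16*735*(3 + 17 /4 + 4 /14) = -110775 /32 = -3461.72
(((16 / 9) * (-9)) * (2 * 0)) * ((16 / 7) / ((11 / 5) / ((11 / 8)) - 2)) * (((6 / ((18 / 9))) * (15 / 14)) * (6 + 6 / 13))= 0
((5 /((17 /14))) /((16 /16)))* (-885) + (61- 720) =-73153 /17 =-4303.12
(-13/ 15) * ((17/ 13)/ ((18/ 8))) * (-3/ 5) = 68/ 225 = 0.30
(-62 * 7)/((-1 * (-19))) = -434/19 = -22.84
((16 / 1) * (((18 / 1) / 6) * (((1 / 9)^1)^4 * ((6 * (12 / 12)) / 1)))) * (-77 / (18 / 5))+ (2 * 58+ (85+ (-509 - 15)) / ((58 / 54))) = -293.66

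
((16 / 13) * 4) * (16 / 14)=5.63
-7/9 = -0.78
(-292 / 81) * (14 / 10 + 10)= -5548 / 135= -41.10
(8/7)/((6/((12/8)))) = 2/7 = 0.29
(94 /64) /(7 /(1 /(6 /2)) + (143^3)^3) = 47 /800155353944841528448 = 0.00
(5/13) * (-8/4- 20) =-110/13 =-8.46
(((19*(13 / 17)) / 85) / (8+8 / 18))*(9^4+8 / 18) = 132.82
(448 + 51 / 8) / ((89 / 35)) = 127225 / 712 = 178.69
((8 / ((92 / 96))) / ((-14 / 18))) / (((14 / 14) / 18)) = -31104 / 161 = -193.19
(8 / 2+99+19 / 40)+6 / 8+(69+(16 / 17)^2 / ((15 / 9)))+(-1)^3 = 172.76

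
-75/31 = -2.42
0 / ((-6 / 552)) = 0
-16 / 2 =-8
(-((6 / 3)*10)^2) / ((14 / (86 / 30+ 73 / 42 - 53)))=203260 / 147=1382.72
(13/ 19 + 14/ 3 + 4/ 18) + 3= 1466/ 171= 8.57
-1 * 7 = -7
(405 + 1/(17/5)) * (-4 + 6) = 13780/17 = 810.59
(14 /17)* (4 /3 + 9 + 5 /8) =1841 /204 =9.02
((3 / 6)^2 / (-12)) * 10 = -5 / 24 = -0.21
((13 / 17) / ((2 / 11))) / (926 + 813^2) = 11 / 1731110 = 0.00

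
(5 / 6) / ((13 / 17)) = 85 / 78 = 1.09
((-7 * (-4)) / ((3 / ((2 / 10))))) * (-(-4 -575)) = 5404 / 5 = 1080.80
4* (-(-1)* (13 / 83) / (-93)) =-52 / 7719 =-0.01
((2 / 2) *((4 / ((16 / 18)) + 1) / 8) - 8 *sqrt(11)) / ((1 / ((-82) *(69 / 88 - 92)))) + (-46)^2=464531 / 64 - 658214 *sqrt(11) / 11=-191200.69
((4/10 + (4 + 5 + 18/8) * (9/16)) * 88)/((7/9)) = 213147/280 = 761.24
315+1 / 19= 5986 / 19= 315.05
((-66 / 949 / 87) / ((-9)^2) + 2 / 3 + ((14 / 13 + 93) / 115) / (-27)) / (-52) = -163135607 / 13330621980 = -0.01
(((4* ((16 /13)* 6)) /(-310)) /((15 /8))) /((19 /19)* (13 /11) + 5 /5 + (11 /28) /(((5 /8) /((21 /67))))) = -0.02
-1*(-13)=13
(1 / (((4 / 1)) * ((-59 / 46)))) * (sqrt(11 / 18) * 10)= -115 * sqrt(22) / 354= -1.52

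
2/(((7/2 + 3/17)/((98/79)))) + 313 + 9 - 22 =2969164/9875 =300.67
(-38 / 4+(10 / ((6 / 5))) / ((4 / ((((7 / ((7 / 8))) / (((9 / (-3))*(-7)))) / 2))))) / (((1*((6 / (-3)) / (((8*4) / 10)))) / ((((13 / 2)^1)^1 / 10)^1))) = 14911 / 1575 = 9.47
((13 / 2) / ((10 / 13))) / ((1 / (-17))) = -2873 / 20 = -143.65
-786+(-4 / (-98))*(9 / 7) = -269580 / 343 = -785.95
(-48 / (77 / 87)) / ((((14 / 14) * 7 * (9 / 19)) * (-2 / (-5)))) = -40.89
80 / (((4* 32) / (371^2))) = 688205 / 8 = 86025.62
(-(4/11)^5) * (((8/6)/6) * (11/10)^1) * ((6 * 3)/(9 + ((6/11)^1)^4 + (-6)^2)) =-2048/3300705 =-0.00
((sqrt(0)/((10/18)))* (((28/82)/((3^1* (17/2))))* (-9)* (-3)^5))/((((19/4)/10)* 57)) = 0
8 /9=0.89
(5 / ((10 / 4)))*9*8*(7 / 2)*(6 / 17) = 3024 / 17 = 177.88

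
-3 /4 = -0.75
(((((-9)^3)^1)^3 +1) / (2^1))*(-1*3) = 581130732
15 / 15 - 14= -13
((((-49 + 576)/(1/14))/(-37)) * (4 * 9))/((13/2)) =-1104.40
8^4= 4096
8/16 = 1/2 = 0.50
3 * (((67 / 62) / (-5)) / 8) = -201 / 2480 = -0.08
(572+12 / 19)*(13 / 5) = 1488.84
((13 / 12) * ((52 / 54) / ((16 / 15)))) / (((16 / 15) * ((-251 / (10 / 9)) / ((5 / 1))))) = -105625 / 5204736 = -0.02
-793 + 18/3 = -787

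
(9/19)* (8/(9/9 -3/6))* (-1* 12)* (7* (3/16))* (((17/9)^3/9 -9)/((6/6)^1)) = 1515808/1539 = 984.93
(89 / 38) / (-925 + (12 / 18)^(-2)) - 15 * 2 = -2104048 / 70129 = -30.00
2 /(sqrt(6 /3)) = 1.41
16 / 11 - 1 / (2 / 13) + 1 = -89 / 22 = -4.05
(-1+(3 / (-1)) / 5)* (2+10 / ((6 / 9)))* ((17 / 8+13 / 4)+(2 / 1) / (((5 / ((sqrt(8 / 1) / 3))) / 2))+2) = -221.12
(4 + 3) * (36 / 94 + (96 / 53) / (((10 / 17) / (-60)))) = -1290.60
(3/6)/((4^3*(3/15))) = 5/128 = 0.04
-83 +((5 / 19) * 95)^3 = 15542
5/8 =0.62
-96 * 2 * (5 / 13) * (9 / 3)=-2880 / 13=-221.54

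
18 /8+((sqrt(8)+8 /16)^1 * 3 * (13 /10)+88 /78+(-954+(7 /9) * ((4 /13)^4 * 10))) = -1219186081 /1285245+39 * sqrt(2) /5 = -937.57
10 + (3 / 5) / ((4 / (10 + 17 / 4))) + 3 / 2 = 1091 / 80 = 13.64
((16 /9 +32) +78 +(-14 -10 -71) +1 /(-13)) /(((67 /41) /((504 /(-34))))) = -2243192 /14807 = -151.50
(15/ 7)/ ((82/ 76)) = 570/ 287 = 1.99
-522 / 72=-29 / 4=-7.25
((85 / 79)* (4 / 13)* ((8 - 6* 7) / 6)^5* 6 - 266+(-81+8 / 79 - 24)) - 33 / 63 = -6974802010 / 582309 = -11977.84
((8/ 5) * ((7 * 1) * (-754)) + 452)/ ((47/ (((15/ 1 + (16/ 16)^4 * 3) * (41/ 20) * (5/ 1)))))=-7373358/ 235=-31375.99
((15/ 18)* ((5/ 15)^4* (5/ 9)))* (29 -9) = 250/ 2187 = 0.11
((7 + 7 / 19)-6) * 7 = 182 / 19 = 9.58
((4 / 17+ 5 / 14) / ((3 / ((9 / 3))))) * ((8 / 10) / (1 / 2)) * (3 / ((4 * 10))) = 423 / 5950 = 0.07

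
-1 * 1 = -1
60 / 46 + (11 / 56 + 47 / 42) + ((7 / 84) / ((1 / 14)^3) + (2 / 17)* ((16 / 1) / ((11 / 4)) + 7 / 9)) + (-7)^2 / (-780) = 32688929177 / 140900760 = 232.00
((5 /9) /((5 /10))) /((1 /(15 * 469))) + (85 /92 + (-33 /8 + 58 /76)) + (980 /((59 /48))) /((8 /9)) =8711.18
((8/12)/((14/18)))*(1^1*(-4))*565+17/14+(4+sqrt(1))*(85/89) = -2406217/1246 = -1931.15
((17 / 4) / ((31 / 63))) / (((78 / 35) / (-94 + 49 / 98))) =-2336565 / 6448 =-362.37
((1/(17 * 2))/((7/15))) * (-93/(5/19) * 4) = -10602/119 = -89.09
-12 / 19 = -0.63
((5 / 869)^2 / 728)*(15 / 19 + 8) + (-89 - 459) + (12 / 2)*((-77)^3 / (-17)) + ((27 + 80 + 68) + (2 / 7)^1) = 4077971369184209 / 25367368312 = 160756.58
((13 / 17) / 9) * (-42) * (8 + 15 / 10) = -1729 / 51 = -33.90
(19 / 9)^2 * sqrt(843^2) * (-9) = -101441 / 3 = -33813.67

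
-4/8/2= -1/4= -0.25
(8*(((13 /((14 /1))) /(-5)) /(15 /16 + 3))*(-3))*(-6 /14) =-832 /1715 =-0.49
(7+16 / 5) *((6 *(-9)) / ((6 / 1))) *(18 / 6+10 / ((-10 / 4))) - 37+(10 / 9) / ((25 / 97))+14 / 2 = 595 / 9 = 66.11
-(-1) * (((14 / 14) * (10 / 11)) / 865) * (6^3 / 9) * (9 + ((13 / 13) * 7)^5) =807168 / 1903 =424.16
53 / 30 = 1.77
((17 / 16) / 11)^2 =289 / 30976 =0.01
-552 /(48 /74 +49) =-20424 /1837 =-11.12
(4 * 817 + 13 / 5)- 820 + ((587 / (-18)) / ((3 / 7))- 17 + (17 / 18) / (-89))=2357.50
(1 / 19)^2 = 0.00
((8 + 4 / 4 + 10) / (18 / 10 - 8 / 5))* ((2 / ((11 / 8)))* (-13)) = -19760 / 11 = -1796.36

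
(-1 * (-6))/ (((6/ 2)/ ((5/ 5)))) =2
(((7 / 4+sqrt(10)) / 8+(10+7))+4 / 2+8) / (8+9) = sqrt(10) / 136+871 / 544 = 1.62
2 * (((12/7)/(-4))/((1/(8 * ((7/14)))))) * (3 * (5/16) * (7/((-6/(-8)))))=-30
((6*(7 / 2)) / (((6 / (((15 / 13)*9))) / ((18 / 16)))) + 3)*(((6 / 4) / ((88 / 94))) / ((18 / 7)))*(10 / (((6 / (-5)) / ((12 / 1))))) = -25028675 / 9152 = -2734.78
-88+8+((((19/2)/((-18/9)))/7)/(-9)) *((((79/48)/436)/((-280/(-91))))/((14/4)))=-59067167687/738339840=-80.00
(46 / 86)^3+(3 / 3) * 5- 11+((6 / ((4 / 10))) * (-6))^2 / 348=40185850 / 2305703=17.43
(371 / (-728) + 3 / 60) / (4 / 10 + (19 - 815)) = 239 / 413712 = 0.00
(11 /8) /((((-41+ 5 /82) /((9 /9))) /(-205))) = 92455 /13428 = 6.89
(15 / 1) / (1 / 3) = 45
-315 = -315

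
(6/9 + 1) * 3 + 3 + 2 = 10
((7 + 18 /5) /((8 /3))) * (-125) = -3975 /8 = -496.88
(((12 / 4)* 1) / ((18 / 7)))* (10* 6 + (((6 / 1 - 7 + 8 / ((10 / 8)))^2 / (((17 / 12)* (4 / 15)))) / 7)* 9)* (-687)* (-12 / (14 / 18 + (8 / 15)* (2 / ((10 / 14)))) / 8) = 2929165335 / 34748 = 84297.38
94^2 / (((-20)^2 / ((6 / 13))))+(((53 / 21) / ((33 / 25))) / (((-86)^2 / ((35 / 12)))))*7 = 29128967323 / 2855595600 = 10.20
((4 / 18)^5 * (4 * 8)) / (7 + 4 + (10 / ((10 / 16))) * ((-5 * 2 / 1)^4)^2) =1024 / 94478400649539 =0.00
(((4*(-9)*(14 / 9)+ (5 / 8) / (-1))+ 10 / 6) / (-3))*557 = 734683 / 72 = 10203.93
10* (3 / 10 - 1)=-7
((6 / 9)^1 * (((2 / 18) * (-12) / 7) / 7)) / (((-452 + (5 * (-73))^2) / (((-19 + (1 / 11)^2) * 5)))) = 30640 / 2361633351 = 0.00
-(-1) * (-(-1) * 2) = 2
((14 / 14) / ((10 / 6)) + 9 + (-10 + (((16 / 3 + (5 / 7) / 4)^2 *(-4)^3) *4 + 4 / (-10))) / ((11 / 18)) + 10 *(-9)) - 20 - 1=-3147107 / 245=-12845.33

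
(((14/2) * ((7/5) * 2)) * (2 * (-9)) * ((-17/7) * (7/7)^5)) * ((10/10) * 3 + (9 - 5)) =29988/5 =5997.60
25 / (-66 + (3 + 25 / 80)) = -400 / 1003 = -0.40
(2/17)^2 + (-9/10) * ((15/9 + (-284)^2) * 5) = -209790583/578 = -362959.49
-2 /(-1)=2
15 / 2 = 7.50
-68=-68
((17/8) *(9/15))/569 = 51/22760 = 0.00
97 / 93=1.04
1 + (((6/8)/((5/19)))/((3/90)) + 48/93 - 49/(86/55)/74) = 17083345/197284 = 86.59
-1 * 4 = -4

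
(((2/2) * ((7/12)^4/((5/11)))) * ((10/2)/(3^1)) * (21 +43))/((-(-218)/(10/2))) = 132055/211896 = 0.62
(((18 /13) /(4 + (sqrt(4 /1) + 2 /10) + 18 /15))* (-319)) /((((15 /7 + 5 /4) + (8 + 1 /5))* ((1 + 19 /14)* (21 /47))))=-3816400 /780663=-4.89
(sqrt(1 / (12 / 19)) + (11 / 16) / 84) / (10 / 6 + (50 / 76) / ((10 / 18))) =209 / 72800 + 19 * sqrt(57) / 325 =0.44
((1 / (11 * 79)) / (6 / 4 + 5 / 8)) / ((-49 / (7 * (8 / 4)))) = -16 / 103411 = -0.00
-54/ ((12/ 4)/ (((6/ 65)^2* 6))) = -3888/ 4225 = -0.92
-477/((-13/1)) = 477/13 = 36.69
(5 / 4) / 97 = 5 / 388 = 0.01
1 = 1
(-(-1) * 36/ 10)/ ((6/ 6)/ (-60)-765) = -216/ 45901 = -0.00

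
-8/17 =-0.47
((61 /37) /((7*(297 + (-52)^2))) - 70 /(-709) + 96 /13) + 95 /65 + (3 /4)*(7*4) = 214525600755 /7163996203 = 29.94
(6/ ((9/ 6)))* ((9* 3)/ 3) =36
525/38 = 13.82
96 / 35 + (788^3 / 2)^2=2094909942599183456 / 35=59854569788548098.74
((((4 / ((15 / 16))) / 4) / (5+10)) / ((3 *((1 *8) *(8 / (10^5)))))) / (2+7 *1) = 1000 / 243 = 4.12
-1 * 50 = -50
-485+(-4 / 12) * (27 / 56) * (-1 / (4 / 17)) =-484.32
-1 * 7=-7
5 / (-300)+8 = 479 / 60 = 7.98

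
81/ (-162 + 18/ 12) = -54/ 107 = -0.50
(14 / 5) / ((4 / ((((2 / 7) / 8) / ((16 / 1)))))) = 1 / 640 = 0.00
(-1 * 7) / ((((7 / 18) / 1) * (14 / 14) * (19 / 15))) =-270 / 19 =-14.21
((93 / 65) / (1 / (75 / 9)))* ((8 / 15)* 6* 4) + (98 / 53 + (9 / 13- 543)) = -267224 / 689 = -387.84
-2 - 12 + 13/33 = -449/33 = -13.61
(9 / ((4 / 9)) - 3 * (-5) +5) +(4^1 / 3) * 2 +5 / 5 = 527 / 12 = 43.92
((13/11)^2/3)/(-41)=-169/14883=-0.01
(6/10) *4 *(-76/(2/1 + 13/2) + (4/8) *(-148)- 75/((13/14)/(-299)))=981936/17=57760.94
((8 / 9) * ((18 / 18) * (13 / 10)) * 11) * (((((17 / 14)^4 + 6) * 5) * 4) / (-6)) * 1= -44904431 / 129654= -346.34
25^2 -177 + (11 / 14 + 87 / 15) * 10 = 3597 / 7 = 513.86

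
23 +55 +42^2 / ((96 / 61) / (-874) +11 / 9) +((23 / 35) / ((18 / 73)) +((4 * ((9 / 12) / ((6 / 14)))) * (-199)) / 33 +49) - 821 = 288880689473 / 405813870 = 711.86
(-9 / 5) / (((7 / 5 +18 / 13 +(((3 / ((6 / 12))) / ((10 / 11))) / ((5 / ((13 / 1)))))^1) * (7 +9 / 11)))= -6435 / 557452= -0.01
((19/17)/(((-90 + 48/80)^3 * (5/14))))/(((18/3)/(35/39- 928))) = 120222025/177646785147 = 0.00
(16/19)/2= 8/19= 0.42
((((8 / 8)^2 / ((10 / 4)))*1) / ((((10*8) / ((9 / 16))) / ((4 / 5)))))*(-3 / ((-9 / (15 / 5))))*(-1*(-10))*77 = 693 / 400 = 1.73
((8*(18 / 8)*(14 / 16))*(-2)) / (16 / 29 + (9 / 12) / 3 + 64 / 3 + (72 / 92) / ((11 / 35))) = -2773386 / 2168099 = -1.28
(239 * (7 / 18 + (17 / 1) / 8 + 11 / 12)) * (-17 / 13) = -77197 / 72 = -1072.18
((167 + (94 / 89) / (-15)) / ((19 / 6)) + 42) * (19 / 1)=800812 / 445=1799.58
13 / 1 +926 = 939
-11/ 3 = -3.67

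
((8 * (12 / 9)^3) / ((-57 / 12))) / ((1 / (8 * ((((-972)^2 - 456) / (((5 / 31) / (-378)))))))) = 6714791559168 / 95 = 70682016412.29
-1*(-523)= 523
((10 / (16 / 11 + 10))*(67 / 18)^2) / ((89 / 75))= 6172375 / 605556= 10.19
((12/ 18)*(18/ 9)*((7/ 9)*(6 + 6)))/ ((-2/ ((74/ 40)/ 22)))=-259/ 495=-0.52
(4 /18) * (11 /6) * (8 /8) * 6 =2.44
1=1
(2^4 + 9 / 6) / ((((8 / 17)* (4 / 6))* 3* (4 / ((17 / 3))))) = 10115 / 384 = 26.34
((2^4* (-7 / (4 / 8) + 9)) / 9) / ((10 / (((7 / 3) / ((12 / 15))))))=-70 / 27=-2.59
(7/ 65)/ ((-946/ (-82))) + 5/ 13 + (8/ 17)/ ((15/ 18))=501056/ 522665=0.96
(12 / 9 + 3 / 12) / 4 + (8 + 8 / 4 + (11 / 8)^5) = 1505105 / 98304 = 15.31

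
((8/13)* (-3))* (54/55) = -1296/715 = -1.81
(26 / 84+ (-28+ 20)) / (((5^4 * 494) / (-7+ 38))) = -527 / 682500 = -0.00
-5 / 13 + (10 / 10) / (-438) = -2203 / 5694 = -0.39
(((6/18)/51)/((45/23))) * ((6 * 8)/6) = 0.03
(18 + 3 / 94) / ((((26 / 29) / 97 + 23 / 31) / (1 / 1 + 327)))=1616045996 / 205249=7873.59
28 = 28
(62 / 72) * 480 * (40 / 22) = 24800 / 33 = 751.52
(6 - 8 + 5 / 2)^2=1 / 4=0.25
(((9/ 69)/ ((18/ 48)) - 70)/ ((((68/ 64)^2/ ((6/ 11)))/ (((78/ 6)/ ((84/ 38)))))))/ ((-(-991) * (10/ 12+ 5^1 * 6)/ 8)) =-4862287872/ 93834336365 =-0.05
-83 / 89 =-0.93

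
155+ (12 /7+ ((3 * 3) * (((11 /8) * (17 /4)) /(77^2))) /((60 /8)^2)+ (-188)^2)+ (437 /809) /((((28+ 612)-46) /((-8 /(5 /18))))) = 9288066368099 /261630600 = 35500.69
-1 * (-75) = 75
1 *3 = 3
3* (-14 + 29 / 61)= -2475 / 61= -40.57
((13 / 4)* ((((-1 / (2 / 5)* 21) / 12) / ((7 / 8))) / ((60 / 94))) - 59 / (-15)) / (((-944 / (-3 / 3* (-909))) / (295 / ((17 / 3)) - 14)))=506373903 / 641920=788.84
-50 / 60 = -5 / 6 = -0.83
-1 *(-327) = 327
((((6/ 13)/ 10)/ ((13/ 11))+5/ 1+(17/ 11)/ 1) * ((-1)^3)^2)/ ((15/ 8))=163208/ 46475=3.51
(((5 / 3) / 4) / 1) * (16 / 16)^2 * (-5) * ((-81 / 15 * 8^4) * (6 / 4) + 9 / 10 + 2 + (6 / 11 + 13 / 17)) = 310171195 / 4488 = 69111.23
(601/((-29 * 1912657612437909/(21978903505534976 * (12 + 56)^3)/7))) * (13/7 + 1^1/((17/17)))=-16907930888737946337280/11289857675697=-1497621261.00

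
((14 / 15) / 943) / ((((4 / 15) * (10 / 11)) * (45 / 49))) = 3773 / 848700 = 0.00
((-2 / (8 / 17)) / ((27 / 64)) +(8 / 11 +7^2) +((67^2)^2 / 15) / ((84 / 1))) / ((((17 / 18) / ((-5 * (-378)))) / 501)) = 176815335321 / 11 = 16074121392.82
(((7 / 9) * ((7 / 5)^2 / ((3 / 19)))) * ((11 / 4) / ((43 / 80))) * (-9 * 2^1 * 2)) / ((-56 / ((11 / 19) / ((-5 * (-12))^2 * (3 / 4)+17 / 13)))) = 154154 / 22650465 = 0.01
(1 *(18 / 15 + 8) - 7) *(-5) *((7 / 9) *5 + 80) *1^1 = -922.78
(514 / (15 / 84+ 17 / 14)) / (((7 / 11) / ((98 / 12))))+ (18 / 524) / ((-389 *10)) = 564719483507 / 119244060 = 4735.83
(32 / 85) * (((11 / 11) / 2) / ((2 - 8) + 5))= -16 / 85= -0.19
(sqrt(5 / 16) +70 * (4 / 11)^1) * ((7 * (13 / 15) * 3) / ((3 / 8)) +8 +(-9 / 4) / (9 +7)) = 54137 * sqrt(5) / 3840 +378959 / 264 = 1466.98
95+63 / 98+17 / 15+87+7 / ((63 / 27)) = 39223 / 210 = 186.78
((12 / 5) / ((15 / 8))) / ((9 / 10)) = 1.42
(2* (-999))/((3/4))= -2664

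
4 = 4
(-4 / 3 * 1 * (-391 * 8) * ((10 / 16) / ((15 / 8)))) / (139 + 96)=12512 / 2115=5.92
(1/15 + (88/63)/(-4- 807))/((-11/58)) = -962278/2810115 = -0.34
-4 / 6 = -2 / 3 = -0.67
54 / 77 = 0.70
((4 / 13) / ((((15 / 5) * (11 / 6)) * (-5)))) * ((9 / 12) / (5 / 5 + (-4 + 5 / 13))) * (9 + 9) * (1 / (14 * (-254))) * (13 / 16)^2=-4563 / 425582080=-0.00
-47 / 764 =-0.06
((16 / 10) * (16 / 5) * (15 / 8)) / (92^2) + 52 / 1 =137543 / 2645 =52.00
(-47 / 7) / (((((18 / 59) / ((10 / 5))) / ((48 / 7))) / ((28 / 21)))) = -177472 / 441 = -402.43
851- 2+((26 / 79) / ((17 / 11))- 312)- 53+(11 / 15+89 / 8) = 79946849 / 161160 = 496.07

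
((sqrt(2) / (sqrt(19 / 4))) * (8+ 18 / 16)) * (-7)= -511 * sqrt(38) / 76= -41.45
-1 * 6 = -6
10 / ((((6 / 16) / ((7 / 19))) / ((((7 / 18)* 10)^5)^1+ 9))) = 29709856960 / 3365793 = 8827.00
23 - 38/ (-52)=23.73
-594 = -594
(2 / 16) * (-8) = -1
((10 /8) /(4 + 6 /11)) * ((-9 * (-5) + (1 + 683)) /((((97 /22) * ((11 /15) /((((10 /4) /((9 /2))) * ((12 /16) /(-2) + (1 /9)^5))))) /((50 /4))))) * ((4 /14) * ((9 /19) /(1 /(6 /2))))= -243566125 /3715488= -65.55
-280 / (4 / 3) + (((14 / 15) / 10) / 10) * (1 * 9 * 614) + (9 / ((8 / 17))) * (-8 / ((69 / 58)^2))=-17624287 / 66125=-266.53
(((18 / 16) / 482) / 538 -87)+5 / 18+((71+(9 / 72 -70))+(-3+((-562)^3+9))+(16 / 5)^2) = -82853514549151763 / 466768800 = -177504397.36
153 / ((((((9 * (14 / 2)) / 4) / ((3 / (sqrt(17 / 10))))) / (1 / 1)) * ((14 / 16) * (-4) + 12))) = 24 * sqrt(170) / 119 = 2.63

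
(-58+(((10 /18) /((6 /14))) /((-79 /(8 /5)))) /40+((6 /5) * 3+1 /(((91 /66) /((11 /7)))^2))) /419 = -229799010187 /1813233555315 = -0.13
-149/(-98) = 149/98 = 1.52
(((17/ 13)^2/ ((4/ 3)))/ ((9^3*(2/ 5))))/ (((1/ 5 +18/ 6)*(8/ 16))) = 7225/ 2628288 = 0.00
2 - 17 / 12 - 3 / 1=-29 / 12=-2.42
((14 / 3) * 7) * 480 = 15680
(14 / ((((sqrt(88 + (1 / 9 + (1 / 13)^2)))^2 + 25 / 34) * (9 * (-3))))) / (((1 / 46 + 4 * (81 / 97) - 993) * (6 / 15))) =179470564 / 12174023004231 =0.00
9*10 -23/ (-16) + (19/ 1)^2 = 7239/ 16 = 452.44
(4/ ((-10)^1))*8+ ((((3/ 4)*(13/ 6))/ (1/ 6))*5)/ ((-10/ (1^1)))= -8.08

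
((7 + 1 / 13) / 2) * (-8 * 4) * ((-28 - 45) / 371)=107456 / 4823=22.28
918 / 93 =306 / 31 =9.87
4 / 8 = 1 / 2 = 0.50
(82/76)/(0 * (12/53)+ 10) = 41/380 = 0.11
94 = 94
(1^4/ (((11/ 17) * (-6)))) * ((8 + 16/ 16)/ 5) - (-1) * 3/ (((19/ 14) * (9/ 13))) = 17113/ 6270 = 2.73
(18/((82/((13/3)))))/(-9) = -13/123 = -0.11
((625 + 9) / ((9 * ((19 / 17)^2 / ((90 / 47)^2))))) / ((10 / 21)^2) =727223994 / 797449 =911.94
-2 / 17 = -0.12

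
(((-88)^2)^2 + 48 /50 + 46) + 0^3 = 1499239574 /25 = 59969582.96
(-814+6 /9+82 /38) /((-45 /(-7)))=-323659 /2565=-126.18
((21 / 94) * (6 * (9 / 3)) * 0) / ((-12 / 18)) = 0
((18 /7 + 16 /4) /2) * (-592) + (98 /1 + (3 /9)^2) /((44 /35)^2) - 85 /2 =-1925.56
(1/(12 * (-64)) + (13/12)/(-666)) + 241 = 61633555/255744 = 241.00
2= 2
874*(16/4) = 3496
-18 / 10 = -9 / 5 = -1.80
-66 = -66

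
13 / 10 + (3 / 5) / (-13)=163 / 130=1.25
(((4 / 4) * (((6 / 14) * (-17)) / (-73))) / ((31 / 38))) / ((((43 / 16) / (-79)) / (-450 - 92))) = 1327700544 / 681163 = 1949.17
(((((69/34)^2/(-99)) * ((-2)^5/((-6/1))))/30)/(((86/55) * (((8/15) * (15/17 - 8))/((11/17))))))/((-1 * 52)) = -2645/170597856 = -0.00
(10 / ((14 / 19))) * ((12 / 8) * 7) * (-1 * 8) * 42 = -47880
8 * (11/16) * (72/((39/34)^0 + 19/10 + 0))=3960/29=136.55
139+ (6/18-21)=355/3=118.33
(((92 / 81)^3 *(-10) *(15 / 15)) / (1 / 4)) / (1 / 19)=-591802880 / 531441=-1113.58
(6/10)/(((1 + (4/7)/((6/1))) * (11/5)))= 63/253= 0.25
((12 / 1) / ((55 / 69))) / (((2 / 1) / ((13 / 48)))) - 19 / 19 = 457 / 440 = 1.04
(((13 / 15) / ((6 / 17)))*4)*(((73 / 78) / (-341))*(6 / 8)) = -1241 / 61380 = -0.02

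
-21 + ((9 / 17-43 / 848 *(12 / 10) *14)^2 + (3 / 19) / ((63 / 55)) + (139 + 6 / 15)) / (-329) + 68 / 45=-2546499290475877 / 127879114885200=-19.91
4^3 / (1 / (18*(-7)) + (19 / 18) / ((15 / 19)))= 7560 / 157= 48.15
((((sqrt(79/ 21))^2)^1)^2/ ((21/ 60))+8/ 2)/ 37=137168/ 114219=1.20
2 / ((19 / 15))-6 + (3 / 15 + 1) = -306 / 95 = -3.22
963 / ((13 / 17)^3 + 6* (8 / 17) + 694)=1577073 / 1141897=1.38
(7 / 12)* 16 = 28 / 3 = 9.33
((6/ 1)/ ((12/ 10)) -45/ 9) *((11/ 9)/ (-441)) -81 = -81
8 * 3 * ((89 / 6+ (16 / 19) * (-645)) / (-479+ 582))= -240916 / 1957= -123.10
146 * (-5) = -730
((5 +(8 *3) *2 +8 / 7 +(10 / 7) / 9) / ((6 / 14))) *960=121635.56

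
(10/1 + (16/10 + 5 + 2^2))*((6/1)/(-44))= -309/110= -2.81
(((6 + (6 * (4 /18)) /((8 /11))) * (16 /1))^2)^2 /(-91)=-19987173376 /7371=-2711595.90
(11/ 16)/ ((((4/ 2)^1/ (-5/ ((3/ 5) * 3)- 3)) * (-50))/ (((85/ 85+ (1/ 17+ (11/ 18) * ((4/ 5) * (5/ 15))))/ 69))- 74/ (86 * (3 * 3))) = 38794041/ 55149651604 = 0.00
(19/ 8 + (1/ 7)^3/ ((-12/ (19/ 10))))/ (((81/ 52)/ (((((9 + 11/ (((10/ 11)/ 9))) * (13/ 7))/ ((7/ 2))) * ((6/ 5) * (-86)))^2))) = 163521688136843712/ 2573571875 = 63538807.57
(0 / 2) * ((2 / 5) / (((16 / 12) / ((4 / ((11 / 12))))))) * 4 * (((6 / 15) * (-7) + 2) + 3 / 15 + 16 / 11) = 0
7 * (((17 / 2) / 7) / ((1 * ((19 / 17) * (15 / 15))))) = 289 / 38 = 7.61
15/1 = 15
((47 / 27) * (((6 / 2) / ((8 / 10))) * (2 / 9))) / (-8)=-235 / 1296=-0.18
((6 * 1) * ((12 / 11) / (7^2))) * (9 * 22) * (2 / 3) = 864 / 49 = 17.63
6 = 6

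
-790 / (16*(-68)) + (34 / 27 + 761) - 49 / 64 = 22390967 / 29376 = 762.22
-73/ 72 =-1.01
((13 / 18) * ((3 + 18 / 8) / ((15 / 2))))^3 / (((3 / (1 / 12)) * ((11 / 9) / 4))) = 753571 / 64152000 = 0.01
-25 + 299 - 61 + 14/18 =1924/9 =213.78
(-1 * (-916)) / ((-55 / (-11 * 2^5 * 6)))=175872 / 5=35174.40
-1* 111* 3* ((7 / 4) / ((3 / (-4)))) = 777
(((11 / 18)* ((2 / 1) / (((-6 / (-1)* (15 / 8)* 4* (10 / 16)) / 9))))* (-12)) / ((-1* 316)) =88 / 5925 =0.01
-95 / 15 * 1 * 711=-4503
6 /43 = 0.14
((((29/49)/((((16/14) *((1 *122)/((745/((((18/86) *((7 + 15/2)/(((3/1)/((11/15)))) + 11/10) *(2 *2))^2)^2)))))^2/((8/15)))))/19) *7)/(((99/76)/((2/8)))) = 102883625147837928912109375/8437549179011872008858400456704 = 0.00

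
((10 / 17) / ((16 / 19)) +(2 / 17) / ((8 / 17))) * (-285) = -36765 / 136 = -270.33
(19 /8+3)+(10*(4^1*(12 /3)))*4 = 5163 /8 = 645.38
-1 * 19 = -19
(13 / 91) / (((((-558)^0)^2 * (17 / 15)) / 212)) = 3180 / 119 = 26.72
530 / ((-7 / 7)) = -530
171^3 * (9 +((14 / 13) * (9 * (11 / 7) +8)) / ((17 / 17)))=2135090097 / 13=164237699.77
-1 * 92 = -92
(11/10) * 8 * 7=308/5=61.60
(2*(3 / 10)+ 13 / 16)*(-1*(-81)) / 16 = 9153 / 1280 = 7.15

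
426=426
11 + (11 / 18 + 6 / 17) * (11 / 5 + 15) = 4220 / 153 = 27.58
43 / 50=0.86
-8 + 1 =-7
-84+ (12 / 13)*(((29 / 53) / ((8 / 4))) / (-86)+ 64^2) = 8425281 / 2279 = 3696.92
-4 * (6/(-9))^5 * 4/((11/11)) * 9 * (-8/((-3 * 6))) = 2048/243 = 8.43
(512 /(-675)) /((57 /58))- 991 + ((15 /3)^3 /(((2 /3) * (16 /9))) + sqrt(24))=-1091216347 /1231200 + 2 * sqrt(6)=-881.40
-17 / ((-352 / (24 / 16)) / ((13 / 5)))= 663 / 3520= 0.19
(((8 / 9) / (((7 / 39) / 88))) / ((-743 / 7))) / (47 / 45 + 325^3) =-17160 / 143470111787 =-0.00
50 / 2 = 25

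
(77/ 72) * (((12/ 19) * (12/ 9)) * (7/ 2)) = 3.15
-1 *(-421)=421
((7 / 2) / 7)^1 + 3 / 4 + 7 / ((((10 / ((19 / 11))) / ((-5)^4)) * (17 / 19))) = 632685 / 748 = 845.84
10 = 10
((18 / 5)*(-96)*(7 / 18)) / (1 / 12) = -8064 / 5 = -1612.80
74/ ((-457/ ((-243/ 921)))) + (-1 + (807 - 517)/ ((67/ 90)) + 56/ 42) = 389.93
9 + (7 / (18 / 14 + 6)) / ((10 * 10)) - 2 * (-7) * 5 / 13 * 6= 2739337 / 66300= 41.32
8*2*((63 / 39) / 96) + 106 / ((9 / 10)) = 27623 / 234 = 118.05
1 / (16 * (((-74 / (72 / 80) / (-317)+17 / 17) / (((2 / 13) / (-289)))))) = -2853 / 107991208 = -0.00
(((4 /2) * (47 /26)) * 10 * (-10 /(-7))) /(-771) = -4700 /70161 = -0.07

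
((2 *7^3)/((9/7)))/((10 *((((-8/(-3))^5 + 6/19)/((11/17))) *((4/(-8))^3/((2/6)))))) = -2580732/3788875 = -0.68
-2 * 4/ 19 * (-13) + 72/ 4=446/ 19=23.47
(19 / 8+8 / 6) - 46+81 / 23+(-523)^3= -78966749585 / 552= -143055705.77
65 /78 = 5 /6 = 0.83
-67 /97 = -0.69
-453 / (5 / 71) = -32163 / 5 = -6432.60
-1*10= -10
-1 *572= -572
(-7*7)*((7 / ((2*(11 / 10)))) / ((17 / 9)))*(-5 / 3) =25725 / 187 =137.57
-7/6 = -1.17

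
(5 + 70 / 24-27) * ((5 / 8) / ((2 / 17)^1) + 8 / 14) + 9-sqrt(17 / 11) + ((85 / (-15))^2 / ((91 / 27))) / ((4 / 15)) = -1180355 / 17472-sqrt(187) / 11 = -68.80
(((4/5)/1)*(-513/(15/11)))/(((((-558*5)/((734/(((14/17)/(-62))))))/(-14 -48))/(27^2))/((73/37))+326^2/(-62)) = 17209305371016/98016247910675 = 0.18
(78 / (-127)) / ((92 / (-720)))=14040 / 2921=4.81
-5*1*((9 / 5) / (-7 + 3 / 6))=18 / 13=1.38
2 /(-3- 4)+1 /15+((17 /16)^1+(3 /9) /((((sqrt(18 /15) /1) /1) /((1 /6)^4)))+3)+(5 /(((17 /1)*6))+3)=sqrt(30) /23328+196849 /28560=6.89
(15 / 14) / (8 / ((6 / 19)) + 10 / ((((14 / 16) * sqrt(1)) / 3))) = 0.02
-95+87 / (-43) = -97.02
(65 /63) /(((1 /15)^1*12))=325 /252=1.29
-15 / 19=-0.79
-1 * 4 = -4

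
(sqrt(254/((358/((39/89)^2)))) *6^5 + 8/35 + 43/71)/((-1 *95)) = -303264 *sqrt(22733)/1513445 - 2073/236075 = -30.22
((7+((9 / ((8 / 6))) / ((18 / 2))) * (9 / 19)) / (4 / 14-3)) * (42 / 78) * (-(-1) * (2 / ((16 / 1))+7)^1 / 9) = -2107 / 1824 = -1.16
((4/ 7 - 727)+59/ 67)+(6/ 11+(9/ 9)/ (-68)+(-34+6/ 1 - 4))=-265570727/ 350812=-757.02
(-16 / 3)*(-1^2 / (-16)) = -0.33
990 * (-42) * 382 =-15883560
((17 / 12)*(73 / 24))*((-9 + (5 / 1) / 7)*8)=-35989 / 126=-285.63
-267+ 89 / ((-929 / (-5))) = -247598 / 929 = -266.52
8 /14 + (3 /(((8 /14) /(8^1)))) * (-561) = -164930 /7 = -23561.43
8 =8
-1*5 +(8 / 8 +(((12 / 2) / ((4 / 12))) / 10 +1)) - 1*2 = -16 / 5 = -3.20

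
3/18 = 1/6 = 0.17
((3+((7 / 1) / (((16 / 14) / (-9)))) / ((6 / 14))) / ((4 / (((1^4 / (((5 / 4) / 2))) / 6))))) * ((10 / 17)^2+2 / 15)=-69613 / 17340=-4.01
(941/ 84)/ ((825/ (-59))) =-55519/ 69300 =-0.80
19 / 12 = 1.58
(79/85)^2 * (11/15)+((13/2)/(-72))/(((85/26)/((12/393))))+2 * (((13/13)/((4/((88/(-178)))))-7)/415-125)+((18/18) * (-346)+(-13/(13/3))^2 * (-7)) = -414295970746943/629244974250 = -658.40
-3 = -3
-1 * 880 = -880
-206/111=-1.86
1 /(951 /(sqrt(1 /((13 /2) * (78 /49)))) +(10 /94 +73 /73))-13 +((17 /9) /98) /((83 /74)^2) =-3073599630337012057 /236709710447619591 +14705313 * sqrt(3) /77915040359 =-12.98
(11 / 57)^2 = 121 / 3249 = 0.04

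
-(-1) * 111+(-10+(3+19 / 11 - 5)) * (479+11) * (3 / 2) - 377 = -85981 / 11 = -7816.45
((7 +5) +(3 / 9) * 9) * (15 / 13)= 225 / 13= 17.31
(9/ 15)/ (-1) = -3/ 5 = -0.60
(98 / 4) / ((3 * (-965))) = -49 / 5790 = -0.01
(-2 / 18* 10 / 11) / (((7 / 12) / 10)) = -400 / 231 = -1.73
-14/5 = -2.80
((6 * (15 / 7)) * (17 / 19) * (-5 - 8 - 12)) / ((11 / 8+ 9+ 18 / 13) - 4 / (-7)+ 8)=-14.15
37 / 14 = 2.64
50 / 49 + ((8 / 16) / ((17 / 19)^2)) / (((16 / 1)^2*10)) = 74001689 / 72504320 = 1.02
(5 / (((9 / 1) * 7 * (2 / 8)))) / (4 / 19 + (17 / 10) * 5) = 760 / 20853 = 0.04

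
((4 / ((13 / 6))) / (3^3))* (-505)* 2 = -8080 / 117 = -69.06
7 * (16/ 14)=8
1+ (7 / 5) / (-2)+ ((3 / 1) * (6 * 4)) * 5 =3603 / 10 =360.30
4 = 4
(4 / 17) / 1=4 / 17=0.24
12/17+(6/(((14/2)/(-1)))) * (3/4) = 15/238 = 0.06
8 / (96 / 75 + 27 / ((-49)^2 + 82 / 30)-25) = -7211200 / 21371083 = -0.34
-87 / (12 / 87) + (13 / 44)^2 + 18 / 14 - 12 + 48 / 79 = -686012843 / 1070608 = -640.77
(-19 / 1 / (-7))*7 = 19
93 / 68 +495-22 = 32257 / 68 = 474.37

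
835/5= 167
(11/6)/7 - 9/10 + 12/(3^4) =-463/945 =-0.49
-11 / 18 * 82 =-451 / 9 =-50.11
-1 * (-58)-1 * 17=41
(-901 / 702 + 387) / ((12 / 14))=1895411 / 4212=450.00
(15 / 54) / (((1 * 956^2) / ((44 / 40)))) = 11 / 32901696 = 0.00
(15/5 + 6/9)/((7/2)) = 22/21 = 1.05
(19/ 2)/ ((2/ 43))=817/ 4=204.25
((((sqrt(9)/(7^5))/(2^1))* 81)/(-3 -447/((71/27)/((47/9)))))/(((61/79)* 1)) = -454329/43223570320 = -0.00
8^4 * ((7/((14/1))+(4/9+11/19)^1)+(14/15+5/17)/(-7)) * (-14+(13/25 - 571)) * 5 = -8208919666688/508725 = -16136261.57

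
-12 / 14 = -6 / 7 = -0.86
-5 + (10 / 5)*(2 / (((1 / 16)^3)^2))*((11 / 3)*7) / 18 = 2583691129 / 27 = 95692264.04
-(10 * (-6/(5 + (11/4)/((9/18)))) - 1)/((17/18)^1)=846/119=7.11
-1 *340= -340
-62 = -62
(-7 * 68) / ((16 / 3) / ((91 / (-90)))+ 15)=-43316 / 885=-48.94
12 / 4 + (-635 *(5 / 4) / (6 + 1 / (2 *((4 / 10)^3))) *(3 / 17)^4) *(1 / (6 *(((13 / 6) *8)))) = 1439477823 / 479911666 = 3.00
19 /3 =6.33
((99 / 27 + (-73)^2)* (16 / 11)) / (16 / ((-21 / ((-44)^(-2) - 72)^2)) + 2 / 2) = -5451094528 / 2774990215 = -1.96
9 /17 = 0.53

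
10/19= 0.53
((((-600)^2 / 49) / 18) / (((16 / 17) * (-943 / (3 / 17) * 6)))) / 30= -125 / 277242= -0.00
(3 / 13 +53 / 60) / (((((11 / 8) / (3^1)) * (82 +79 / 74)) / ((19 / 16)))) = 55537 / 1598220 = 0.03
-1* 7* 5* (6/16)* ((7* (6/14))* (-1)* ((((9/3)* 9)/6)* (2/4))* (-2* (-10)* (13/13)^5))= 14175/8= 1771.88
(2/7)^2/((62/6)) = 12/1519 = 0.01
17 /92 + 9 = 845 /92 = 9.18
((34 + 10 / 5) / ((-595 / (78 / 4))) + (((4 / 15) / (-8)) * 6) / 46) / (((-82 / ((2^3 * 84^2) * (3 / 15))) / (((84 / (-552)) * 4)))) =-914768064 / 9217825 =-99.24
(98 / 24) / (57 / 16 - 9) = -196 / 261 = -0.75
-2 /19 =-0.11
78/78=1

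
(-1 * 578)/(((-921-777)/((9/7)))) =867/1981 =0.44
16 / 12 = 1.33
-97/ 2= -48.50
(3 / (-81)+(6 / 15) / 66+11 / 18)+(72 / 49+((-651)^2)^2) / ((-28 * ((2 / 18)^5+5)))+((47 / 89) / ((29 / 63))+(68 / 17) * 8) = -1991805963313234766747677 / 1552575011830920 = -1282904818.21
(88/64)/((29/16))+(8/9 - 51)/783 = 4895/7047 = 0.69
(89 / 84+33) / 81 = 2861 / 6804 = 0.42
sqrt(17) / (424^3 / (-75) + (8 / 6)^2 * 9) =-75 * sqrt(17) / 76223824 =-0.00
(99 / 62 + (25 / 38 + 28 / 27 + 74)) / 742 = 614585 / 5900013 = 0.10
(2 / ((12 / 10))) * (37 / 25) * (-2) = -74 / 15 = -4.93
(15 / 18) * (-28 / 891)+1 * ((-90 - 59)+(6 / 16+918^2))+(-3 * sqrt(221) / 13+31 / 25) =450441444379 / 534600 - 3 * sqrt(221) / 13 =842573.16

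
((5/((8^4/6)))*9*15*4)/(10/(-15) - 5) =-0.70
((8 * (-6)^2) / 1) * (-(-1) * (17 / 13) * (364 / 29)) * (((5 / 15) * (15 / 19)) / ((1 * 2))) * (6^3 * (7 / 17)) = 30481920 / 551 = 55321.09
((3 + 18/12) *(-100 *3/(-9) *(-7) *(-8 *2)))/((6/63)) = 176400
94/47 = 2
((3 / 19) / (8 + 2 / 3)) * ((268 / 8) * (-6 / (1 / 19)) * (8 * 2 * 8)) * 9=-1041984 / 13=-80152.62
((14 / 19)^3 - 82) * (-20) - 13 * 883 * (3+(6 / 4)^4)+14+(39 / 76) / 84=-34916372059 / 384104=-90903.43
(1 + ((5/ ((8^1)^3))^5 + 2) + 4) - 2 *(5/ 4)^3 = 108851651152949/ 35184372088832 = 3.09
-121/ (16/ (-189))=22869/ 16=1429.31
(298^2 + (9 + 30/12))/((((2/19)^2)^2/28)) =162043346857/8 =20255418357.12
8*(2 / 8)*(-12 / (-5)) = 24 / 5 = 4.80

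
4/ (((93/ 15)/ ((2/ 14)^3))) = 20/ 10633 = 0.00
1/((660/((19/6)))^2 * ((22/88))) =361/3920400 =0.00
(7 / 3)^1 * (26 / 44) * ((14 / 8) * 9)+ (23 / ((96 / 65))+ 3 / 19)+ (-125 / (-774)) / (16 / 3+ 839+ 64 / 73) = 1993377216511 / 53232085984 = 37.45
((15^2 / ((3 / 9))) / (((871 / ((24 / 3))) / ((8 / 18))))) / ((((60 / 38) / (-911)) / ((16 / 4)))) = -5538880 / 871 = -6359.22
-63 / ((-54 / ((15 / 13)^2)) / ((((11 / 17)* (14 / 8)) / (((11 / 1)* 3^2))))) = 1225 / 68952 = 0.02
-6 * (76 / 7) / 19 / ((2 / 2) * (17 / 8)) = -192 / 119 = -1.61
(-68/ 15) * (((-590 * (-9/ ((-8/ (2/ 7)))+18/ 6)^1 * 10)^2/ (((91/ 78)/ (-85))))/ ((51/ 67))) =57153442485000/ 343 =166628112201.17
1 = 1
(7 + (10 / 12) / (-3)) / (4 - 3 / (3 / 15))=-0.61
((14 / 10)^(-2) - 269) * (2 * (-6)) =157872 / 49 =3221.88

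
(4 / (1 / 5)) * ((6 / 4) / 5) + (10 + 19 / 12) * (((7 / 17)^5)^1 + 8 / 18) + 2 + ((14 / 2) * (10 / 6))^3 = 81847565999 / 51114852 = 1601.25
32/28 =8/7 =1.14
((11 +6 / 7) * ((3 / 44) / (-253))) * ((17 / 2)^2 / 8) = -71961 / 2493568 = -0.03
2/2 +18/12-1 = 3/2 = 1.50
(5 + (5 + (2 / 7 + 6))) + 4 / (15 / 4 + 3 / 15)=9566 / 553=17.30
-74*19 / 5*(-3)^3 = 37962 / 5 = 7592.40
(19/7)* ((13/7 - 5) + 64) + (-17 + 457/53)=407226/2597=156.81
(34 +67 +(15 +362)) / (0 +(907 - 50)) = 478 / 857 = 0.56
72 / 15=24 / 5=4.80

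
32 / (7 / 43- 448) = -1376 / 19257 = -0.07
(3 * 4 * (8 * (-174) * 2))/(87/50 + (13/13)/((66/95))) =-27561600/2623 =-10507.66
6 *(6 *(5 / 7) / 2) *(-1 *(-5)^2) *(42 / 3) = -4500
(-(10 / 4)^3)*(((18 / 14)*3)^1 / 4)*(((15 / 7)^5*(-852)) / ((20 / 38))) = 2074403671875 / 1882384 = 1102008.77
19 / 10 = 1.90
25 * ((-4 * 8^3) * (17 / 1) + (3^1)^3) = -869725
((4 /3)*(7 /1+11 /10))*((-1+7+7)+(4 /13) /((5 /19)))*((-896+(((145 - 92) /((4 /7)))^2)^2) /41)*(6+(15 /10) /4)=4805227417060917 /2728960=1760827354.40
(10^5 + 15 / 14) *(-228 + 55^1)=-242202595 / 14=-17300185.36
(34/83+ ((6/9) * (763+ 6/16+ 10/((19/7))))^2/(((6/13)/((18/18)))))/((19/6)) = 14667858538007/81978768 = 178922.65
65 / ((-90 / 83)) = -1079 / 18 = -59.94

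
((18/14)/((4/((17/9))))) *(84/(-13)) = -51/13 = -3.92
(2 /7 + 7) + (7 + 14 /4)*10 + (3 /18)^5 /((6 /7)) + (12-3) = 39610993 /326592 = 121.29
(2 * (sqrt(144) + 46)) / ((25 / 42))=4872 / 25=194.88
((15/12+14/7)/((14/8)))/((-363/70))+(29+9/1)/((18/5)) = 11105/1089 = 10.20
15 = 15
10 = 10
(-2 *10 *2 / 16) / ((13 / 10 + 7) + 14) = -25 / 223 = -0.11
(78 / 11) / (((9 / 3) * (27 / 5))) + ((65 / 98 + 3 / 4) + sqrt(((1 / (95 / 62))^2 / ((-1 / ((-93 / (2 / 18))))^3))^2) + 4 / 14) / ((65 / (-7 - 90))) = -12727526511871398973 / 34148614500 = -372709894.62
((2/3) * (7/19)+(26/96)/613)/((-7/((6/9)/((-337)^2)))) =-45853/222220008024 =-0.00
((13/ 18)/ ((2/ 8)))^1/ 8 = 13/ 36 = 0.36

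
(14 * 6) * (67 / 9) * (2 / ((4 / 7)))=6566 / 3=2188.67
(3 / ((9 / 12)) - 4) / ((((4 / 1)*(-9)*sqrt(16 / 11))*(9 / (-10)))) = 0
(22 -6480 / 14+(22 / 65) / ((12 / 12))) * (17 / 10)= -1703706 / 2275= -748.88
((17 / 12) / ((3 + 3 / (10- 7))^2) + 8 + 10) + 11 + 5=6545 / 192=34.09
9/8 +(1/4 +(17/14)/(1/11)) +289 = 17009/56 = 303.73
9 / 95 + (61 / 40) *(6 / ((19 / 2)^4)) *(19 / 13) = 0.10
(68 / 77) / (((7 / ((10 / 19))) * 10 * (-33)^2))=68 / 11152449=0.00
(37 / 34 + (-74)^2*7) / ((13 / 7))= 9123275 / 442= 20640.89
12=12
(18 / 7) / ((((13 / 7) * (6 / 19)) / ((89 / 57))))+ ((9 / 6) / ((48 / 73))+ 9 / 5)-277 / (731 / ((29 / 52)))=16293579 / 1520480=10.72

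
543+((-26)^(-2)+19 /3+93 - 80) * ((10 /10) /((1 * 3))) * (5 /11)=36535787 /66924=545.93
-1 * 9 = -9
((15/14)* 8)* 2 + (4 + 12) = 232/7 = 33.14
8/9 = 0.89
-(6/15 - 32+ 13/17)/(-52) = -2621/4420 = -0.59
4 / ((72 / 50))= 25 / 9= 2.78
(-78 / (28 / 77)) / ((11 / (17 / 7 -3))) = 78 / 7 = 11.14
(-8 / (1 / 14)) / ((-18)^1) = 56 / 9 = 6.22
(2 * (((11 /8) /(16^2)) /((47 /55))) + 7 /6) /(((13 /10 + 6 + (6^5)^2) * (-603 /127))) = -0.00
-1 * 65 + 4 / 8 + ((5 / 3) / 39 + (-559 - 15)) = -149399 / 234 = -638.46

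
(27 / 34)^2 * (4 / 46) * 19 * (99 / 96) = 457083 / 425408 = 1.07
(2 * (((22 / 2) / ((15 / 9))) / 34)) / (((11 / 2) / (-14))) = -84 / 85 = -0.99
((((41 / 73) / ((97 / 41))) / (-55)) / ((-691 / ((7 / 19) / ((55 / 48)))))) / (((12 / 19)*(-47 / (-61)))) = 2871148 / 695658151925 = 0.00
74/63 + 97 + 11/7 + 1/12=25157/252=99.83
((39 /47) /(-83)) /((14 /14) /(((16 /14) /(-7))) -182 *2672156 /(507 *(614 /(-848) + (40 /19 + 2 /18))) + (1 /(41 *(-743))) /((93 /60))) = 1444021504536 /92843841126349380481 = 0.00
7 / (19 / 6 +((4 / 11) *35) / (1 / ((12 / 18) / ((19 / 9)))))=8778 / 9011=0.97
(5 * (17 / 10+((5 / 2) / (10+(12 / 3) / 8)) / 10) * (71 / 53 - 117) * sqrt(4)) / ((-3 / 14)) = 9304.23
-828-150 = -978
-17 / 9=-1.89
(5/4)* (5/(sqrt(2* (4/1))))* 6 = 75* sqrt(2)/8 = 13.26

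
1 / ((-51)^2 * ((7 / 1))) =1 / 18207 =0.00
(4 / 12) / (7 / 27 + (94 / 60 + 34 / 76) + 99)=855 / 259766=0.00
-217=-217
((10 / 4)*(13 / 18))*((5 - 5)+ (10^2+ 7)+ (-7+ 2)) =1105 / 6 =184.17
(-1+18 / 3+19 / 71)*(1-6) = -1870 / 71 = -26.34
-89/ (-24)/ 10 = 89/ 240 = 0.37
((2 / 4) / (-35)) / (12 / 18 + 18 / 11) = -0.01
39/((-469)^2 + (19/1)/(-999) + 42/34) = 662337/3735618319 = 0.00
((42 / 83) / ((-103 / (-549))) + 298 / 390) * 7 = 40390777 / 1667055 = 24.23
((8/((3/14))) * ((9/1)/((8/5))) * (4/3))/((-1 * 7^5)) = -0.02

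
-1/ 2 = -0.50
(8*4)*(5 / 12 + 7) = 712 / 3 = 237.33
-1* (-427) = 427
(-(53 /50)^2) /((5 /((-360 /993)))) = 16854 /206875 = 0.08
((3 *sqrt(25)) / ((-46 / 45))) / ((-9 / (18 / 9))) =75 / 23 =3.26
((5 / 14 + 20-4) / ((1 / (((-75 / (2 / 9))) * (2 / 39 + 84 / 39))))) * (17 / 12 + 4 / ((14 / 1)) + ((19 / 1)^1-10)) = -663933975 / 5096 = -130285.32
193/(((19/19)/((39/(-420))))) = -2509/140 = -17.92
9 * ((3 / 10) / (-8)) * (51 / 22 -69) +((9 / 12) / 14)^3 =217375677 / 9658880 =22.51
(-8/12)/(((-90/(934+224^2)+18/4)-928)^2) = -208978568/267342782403675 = -0.00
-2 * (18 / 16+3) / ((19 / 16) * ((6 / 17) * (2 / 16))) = -157.47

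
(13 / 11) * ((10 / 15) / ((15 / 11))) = 26 / 45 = 0.58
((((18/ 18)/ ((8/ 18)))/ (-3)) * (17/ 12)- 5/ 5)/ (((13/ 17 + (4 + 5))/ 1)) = -561/ 2656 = -0.21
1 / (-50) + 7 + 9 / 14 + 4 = 2034 / 175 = 11.62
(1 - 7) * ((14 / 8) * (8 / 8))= -21 / 2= -10.50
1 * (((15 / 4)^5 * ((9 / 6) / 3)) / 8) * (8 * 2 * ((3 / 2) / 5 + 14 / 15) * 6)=5619375 / 1024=5487.67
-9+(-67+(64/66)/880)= -137938/1815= -76.00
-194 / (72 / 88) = -2134 / 9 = -237.11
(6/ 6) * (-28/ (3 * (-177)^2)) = -0.00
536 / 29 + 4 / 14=3810 / 203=18.77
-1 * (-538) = 538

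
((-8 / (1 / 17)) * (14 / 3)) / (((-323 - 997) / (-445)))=-213.96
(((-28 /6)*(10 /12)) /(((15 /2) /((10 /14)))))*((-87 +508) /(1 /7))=-29470 /27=-1091.48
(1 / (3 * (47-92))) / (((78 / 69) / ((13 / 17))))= -23 / 4590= -0.01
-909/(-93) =303/31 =9.77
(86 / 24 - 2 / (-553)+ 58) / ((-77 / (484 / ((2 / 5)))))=-22478005 / 23226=-967.79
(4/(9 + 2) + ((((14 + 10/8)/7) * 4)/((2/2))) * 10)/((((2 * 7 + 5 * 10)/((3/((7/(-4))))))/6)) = -30321/2156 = -14.06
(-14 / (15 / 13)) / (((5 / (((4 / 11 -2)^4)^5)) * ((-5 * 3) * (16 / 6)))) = 96674124641003592822816768 / 84093749366570001150125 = 1149.60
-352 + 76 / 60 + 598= 3709 / 15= 247.27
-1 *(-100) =100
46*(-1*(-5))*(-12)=-2760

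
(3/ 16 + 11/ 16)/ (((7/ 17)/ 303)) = 5151/ 8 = 643.88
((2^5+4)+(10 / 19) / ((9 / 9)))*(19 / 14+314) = 1532005 / 133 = 11518.83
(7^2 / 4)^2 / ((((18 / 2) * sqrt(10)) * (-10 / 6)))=-2401 * sqrt(10) / 2400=-3.16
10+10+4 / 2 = 22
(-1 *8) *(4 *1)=-32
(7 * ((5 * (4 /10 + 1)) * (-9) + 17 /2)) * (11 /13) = -8393 /26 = -322.81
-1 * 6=-6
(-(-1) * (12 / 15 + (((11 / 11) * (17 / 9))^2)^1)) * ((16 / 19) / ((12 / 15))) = 7076 / 1539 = 4.60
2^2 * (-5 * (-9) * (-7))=-1260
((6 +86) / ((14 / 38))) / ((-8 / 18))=-3933 / 7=-561.86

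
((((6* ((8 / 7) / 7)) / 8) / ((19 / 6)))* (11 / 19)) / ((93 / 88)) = 11616 / 548359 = 0.02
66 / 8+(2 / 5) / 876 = 36137 / 4380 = 8.25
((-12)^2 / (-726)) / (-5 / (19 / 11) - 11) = 0.01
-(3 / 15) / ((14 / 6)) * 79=-237 / 35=-6.77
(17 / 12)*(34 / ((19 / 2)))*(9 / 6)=289 / 38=7.61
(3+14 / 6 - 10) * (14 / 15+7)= -1666 / 45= -37.02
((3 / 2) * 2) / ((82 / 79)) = 2.89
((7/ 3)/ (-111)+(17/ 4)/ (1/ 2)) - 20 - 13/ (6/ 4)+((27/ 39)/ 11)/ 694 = -333575674/ 16523793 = -20.19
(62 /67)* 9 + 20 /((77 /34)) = 88526 /5159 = 17.16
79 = 79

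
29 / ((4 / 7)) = 203 / 4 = 50.75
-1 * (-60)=60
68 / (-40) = -17 / 10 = -1.70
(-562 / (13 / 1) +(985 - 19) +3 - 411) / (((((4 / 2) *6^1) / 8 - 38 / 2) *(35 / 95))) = -36328 / 455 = -79.84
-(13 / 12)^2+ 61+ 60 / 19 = 172325 / 2736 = 62.98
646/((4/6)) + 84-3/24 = 8423/8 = 1052.88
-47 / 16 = -2.94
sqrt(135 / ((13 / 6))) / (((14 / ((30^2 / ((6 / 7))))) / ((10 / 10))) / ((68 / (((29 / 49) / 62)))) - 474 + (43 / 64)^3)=-4569307545600 * sqrt(130) / 3126450772337789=-0.02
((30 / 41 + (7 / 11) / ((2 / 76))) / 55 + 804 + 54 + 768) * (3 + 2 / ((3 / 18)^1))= 121032498 / 4961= 24396.79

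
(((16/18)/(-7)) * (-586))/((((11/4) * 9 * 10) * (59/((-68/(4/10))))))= -0.87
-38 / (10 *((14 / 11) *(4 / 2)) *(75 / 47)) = -9823 / 10500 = -0.94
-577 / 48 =-12.02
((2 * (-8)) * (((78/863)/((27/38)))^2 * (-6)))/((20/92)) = 7.15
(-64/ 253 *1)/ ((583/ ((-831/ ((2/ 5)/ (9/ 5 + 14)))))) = 2100768/ 147499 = 14.24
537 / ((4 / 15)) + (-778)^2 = 2429191 / 4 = 607297.75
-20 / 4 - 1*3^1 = -8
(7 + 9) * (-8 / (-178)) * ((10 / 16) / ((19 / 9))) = 0.21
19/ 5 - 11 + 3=-21/ 5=-4.20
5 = 5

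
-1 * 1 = -1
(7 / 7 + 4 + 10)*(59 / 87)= 295 / 29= 10.17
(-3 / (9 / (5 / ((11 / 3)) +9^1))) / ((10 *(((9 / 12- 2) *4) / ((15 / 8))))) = 57 / 440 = 0.13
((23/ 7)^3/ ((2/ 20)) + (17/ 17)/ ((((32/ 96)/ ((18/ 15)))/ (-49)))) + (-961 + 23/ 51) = -68417396/ 87465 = -782.23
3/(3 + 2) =3/5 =0.60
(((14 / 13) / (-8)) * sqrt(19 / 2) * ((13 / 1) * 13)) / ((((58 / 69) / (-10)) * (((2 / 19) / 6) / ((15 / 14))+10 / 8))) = 26842725 * sqrt(38) / 251198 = 658.72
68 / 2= 34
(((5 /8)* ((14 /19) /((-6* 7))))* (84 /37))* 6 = -105 /703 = -0.15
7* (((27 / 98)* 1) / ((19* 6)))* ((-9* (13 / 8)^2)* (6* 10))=-205335 / 8512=-24.12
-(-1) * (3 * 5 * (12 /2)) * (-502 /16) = -11295 /4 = -2823.75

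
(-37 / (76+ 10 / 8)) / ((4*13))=-37 / 4017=-0.01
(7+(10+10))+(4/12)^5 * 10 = 6571/243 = 27.04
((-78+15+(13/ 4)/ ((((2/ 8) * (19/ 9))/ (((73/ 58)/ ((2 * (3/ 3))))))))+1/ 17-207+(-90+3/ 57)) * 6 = -40017321/ 18734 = -2136.08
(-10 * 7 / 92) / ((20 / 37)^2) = -9583 / 3680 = -2.60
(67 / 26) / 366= 67 / 9516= 0.01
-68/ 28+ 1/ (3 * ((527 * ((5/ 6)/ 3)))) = -44753/ 18445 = -2.43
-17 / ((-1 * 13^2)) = 17 / 169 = 0.10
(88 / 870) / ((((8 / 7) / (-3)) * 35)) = -11 / 1450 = -0.01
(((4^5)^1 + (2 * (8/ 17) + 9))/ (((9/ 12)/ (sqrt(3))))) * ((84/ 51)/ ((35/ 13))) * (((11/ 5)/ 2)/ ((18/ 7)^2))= 3041038 * sqrt(3)/ 21675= 243.01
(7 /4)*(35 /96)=245 /384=0.64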